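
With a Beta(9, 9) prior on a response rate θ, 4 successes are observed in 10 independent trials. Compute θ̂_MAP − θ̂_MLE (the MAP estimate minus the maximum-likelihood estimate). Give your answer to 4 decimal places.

MAP − MLE = 0.0615

Posterior is Beta(13, 15); MAP = (13−1)/(28−2) = 12/26 ≈ 0.46154.
MLE ignores the prior: θ̂_MLE = k/n = 4/10 ≈ 0.40000.
Difference = 12/26 − 4/10 = 4/65 ≈ 0.0615.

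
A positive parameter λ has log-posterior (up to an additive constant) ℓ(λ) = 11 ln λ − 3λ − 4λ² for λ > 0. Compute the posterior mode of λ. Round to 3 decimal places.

ℓ'(λ) = 11/λ − 3 − 8λ. Setting this to zero and multiplying by λ: 8λ² + 3λ − 11 = 0.
λ = (−3 + √(3² + 4·8·11)) / (2·8) = (−3 + √361) / 16 = (−3 + 19)/16 = 1.
ℓ''(λ) = −11/λ² − 8 < 0, confirming a maximum.

λ̂_MAP = 1.000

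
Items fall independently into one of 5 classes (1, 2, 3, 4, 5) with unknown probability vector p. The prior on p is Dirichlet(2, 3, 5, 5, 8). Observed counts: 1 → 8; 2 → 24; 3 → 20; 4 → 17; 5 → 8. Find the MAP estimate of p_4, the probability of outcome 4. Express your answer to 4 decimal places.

MAP estimate: 0.2211

The posterior is Dirichlet(αᵢ + nᵢ) = Dirichlet(10, 27, 25, 22, 16).
For a Dirichlet(a₁,…,a_K) with all aᵢ > 1, the mode has j-th component (aⱼ − 1)/(Σaᵢ − K).
Here Σaᵢ = 100 and K = 5, so p_4 = (22 − 1)/(100 − 5) = 21/95 ≈ 0.2211.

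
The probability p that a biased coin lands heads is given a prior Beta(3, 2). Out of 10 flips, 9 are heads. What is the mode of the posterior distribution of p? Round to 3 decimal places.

Prior: Beta(3, 2).
Data: 9 successes in 10 trials. The binomial likelihood contributes p^9(1−p)^1, so the posterior is Beta(3+9, 2+1) = Beta(12, 3).
For Beta(a, b) with a, b > 1 the mode is (a−1)/(a+b−2) = 11/13 ≈ 0.846.

p̂_MAP = 0.846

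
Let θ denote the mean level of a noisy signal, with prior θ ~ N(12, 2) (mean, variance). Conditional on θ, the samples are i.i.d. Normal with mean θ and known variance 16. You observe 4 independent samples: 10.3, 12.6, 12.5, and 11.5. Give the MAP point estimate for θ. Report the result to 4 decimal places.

n = 4; x̄ = (10.3 + 12.6 + 12.5 + 11.5)/4 = 46.9/4 = 11.725.
For a Normal prior and Normal likelihood with known variance, the posterior is Normal; its mode equals its mean, the precision-weighted average.
Prior precision 1/σ₀² = 1/2 = 0.5; data precision n/σ² = 4/16 = 0.25.
θ̂ = (0.5·12 + 0.25·11.725) / (0.5 + 0.25) = 8.93125/0.75 = 1429/120 ≈ 11.9083.

θ̂_MAP = 11.9083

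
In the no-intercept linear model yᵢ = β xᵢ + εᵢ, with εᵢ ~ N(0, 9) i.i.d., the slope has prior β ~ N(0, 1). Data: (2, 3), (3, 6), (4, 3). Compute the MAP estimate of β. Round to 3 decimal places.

log p(β | y) = −Σ(yᵢ − βxᵢ)²/(2·9) − β²/(2·1) + const.
Setting the derivative to zero: Σxᵢ(yᵢ − βxᵢ)/9 − β/1 = 0, so β = Σxᵢyᵢ / (Σxᵢ² + σ²/τ²).
Σxᵢyᵢ = 2·3 + 3·6 + 4·3 = 36; Σxᵢ² = 29; σ²/τ² = 9.
β̂_MAP = 36 / (29 + 9) = 36/38 ≈ 0.947.

β̂_MAP = 0.947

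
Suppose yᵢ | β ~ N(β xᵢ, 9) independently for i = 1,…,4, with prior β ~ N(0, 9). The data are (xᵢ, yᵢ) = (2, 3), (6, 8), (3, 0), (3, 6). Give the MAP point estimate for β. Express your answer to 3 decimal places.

β̂_MAP = 1.220

log p(β | y) = −Σ(yᵢ − βxᵢ)²/(2·9) − β²/(2·9) + const.
Setting the derivative to zero: Σxᵢ(yᵢ − βxᵢ)/9 − β/9 = 0, so β = Σxᵢyᵢ / (Σxᵢ² + σ²/τ²).
Σxᵢyᵢ = 2·3 + 6·8 + 3·0 + 3·6 = 72; Σxᵢ² = 58; σ²/τ² = 1.
β̂_MAP = 72 / (58 + 1) = 72/59 ≈ 1.220.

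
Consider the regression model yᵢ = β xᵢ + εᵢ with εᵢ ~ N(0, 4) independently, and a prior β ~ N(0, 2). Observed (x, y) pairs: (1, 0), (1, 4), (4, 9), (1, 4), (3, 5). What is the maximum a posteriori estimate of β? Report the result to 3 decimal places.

β̂_MAP = 1.967

log p(β | y) = −Σ(yᵢ − βxᵢ)²/(2·4) − β²/(2·2) + const.
Setting the derivative to zero: Σxᵢ(yᵢ − βxᵢ)/4 − β/2 = 0, so β = Σxᵢyᵢ / (Σxᵢ² + σ²/τ²).
Σxᵢyᵢ = 1·0 + 1·4 + 4·9 + 1·4 + 3·5 = 59; Σxᵢ² = 28; σ²/τ² = 2.
β̂_MAP = 59 / (28 + 2) = 59/30 ≈ 1.967.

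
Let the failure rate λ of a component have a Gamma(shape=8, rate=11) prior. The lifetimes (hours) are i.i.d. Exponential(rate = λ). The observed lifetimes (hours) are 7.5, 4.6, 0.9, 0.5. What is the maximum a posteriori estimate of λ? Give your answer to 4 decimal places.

λ̂_MAP = 0.4490

The Exponential(rate=λ) likelihood is ∝ λ^n e^(−λΣtᵢ). Here n = 4 and Σtᵢ = 7.5 + 4.6 + 0.9 + 0.5 = 13.5.
Posterior ∝ λ^7e^(−11λ) · λ^4e^(−13.5λ) = λ^11e^(−24.5λ), i.e. Gamma(12, 24.5).
Mode = (a−1)/b = 11/24.5 ≈ 0.4490.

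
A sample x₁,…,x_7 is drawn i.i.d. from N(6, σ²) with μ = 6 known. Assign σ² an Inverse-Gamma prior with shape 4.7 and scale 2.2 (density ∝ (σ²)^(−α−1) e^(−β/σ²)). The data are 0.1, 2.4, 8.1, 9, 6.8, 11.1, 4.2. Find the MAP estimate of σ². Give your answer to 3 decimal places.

σ̂²_MAP = 5.189

Sum of squared deviations about the known mean: SS = (0.1−6)² + (2.4−6)² + (8.1−6)² + (9−6)² + (6.8−6)² + (11.1−6)² + (4.2−6)² = 91.07.
The Normal likelihood contributes (σ²)^(−n/2) exp(−SS/(2σ²)), so the posterior is Inverse-Gamma(α + n/2, β + SS/2) = Inverse-Gamma(8.2, 47.735).
The mode of Inverse-Gamma(a, b) is b/(a+1) = 47.735/9.2 ≈ 5.189.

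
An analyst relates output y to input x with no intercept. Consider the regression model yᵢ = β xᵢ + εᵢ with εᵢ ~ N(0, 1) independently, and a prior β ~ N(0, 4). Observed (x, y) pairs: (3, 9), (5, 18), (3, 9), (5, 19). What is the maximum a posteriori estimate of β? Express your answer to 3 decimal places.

log p(β | y) = −Σ(yᵢ − βxᵢ)²/(2·1) − β²/(2·4) + const.
Setting the derivative to zero: Σxᵢ(yᵢ − βxᵢ)/1 − β/4 = 0, so β = Σxᵢyᵢ / (Σxᵢ² + σ²/τ²).
Σxᵢyᵢ = 3·9 + 5·18 + 3·9 + 5·19 = 239; Σxᵢ² = 68; σ²/τ² = 0.25.
β̂_MAP = 239 / (68 + 0.25) = 239/68.25 ≈ 3.502.

β̂_MAP = 3.502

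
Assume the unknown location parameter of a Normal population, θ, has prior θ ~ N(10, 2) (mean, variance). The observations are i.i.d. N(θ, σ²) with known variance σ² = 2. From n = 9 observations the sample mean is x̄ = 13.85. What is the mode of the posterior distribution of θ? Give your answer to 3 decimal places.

θ̂_MAP = 13.465

n = 9, x̄ = 13.85.
For a Normal prior and Normal likelihood with known variance, the posterior is Normal; its mode equals its mean, the precision-weighted average.
Prior precision 1/σ₀² = 1/2 = 0.5; data precision n/σ² = 9/2 = 4.5.
θ̂ = (0.5·10 + 4.5·13.85) / (0.5 + 4.5) = 67.325/5 = 13.465.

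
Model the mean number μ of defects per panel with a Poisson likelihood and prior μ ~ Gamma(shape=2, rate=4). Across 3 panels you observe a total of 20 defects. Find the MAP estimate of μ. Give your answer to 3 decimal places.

Σxᵢ = 20, n = 3.
Posterior ∝ μe^(−4μ) · μ^20e^(−3μ) = μ^21e^(−7μ), i.e. Gamma(shape=22, rate=7).
The mode of a Gamma(a, b) with a ≥ 1 (shape–rate) is (a−1)/b = 21/7 ≈ 3.000.

μ̂_MAP = 3.000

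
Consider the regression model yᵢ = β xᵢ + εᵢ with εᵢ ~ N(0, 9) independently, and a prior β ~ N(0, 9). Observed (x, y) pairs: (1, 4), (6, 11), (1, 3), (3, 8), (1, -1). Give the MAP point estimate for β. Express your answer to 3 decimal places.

β̂_MAP = 1.959

log p(β | y) = −Σ(yᵢ − βxᵢ)²/(2·9) − β²/(2·9) + const.
Setting the derivative to zero: Σxᵢ(yᵢ − βxᵢ)/9 − β/9 = 0, so β = Σxᵢyᵢ / (Σxᵢ² + σ²/τ²).
Σxᵢyᵢ = 1·4 + 6·11 + 1·3 + 3·8 + 1·(-1) = 96; Σxᵢ² = 48; σ²/τ² = 1.
β̂_MAP = 96 / (48 + 1) = 96/49 ≈ 1.959.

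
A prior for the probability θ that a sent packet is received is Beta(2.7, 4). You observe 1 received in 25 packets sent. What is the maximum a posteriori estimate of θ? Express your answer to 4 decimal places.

Prior: Beta(2.7, 4).
Data: 1 success in 25 trials. The binomial likelihood contributes θ(1−θ)^24, so the posterior is Beta(2.7+1, 4+24) = Beta(3.7, 28).
For Beta(a, b) with a, b > 1 the mode is (a−1)/(a+b−2) = 2.7/29.7 ≈ 0.0909.

θ̂_MAP = 0.0909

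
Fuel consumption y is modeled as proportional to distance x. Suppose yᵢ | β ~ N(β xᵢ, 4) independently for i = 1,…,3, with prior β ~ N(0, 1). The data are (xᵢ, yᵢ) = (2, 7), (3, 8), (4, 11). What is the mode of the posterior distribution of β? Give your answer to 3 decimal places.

log p(β | y) = −Σ(yᵢ − βxᵢ)²/(2·4) − β²/(2·1) + const.
Setting the derivative to zero: Σxᵢ(yᵢ − βxᵢ)/4 − β/1 = 0, so β = Σxᵢyᵢ / (Σxᵢ² + σ²/τ²).
Σxᵢyᵢ = 2·7 + 3·8 + 4·11 = 82; Σxᵢ² = 29; σ²/τ² = 4.
β̂_MAP = 82 / (29 + 4) = 82/33 ≈ 2.485.

β̂_MAP = 2.485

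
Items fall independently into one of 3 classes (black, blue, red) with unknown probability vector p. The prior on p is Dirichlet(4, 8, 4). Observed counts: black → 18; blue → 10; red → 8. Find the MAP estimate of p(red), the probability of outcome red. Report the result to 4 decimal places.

The posterior is Dirichlet(αᵢ + nᵢ) = Dirichlet(22, 18, 12).
For a Dirichlet(a₁,…,a_K) with all aᵢ > 1, the mode has j-th component (aⱼ − 1)/(Σaᵢ − K).
Here Σaᵢ = 52 and K = 3, so p(red) = (12 − 1)/(52 − 3) = 11/49 ≈ 0.2245.

MAP estimate of p(red) = 0.2245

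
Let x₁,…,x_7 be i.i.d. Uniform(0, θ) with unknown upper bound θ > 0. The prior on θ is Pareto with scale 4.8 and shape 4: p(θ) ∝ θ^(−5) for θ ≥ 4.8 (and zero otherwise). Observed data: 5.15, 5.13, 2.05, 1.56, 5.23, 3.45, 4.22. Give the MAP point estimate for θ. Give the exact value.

θ̂_MAP = 5.23

The Uniform(0, θ) likelihood is θ^(−n) for θ ≥ max(xᵢ), zero otherwise. Here max(xᵢ) = 5.23.
Posterior ∝ θ^(−5) · θ^(−7) = θ^(−12) on θ ≥ max(4.8, 5.23) = 5.23.
This density is strictly decreasing in θ, so the posterior mode lies at the lower boundary of the support.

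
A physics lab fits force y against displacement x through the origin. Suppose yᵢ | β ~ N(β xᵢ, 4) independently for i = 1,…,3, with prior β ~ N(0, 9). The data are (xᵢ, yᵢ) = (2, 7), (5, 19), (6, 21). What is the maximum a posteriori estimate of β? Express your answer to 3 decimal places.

β̂_MAP = 3.591

log p(β | y) = −Σ(yᵢ − βxᵢ)²/(2·4) − β²/(2·9) + const.
Setting the derivative to zero: Σxᵢ(yᵢ − βxᵢ)/4 − β/9 = 0, so β = Σxᵢyᵢ / (Σxᵢ² + σ²/τ²).
Σxᵢyᵢ = 2·7 + 5·19 + 6·21 = 235; Σxᵢ² = 65; σ²/τ² = 4/9.
β̂_MAP = 235 / (65 + 4/9) = 235/(589/9) = 2115/589 ≈ 3.591.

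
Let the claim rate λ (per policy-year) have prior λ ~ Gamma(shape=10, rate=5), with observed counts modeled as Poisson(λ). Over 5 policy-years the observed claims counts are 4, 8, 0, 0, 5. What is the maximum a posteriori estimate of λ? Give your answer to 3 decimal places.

λ̂_MAP = 2.600

Σxᵢ = 4+8+0+0+5 = 17, with n = 5.
Posterior ∝ λ^9e^(−5λ) · λ^17e^(−5λ) = λ^26e^(−10λ), i.e. Gamma(shape=27, rate=10).
The mode of a Gamma(a, b) with a ≥ 1 (shape–rate) is (a−1)/b = 26/10 ≈ 2.600.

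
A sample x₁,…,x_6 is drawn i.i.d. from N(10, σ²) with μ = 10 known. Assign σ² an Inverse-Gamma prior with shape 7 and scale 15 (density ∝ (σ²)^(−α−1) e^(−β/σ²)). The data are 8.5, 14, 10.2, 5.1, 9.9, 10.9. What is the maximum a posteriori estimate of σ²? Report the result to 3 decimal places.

Sum of squared deviations about the known mean: SS = (8.5−10)² + (14−10)² + (10.2−10)² + (5.1−10)² + (9.9−10)² + (10.9−10)² = 43.12.
The Normal likelihood contributes (σ²)^(−n/2) exp(−SS/(2σ²)), so the posterior is Inverse-Gamma(α + n/2, β + SS/2) = Inverse-Gamma(10, 36.56).
The mode of Inverse-Gamma(a, b) is b/(a+1) = 36.56/11 ≈ 3.324.

σ̂²_MAP = 3.324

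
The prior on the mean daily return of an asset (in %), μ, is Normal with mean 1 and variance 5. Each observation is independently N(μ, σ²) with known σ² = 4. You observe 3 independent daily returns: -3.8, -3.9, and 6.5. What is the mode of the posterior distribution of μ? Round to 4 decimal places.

n = 3; x̄ = ((-3.8) + (-3.9) + 6.5)/3 = -1.2/3 = -0.4.
For a Normal prior and Normal likelihood with known variance, the posterior is Normal; its mode equals its mean, the precision-weighted average.
Prior precision 1/σ₀² = 1/5 = 0.2; data precision n/σ² = 3/4 = 0.75.
μ̂ = (0.2·1 + 0.75·(-0.4)) / (0.2 + 0.75) = (-0.1)/0.95 = -2/19 ≈ -0.1053.

μ̂_MAP = -0.1053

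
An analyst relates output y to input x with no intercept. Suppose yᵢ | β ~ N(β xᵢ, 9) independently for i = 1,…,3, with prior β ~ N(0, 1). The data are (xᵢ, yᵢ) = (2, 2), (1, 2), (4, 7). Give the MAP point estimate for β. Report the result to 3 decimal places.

β̂_MAP = 1.133

log p(β | y) = −Σ(yᵢ − βxᵢ)²/(2·9) − β²/(2·1) + const.
Setting the derivative to zero: Σxᵢ(yᵢ − βxᵢ)/9 − β/1 = 0, so β = Σxᵢyᵢ / (Σxᵢ² + σ²/τ²).
Σxᵢyᵢ = 2·2 + 1·2 + 4·7 = 34; Σxᵢ² = 21; σ²/τ² = 9.
β̂_MAP = 34 / (21 + 9) = 34/30 ≈ 1.133.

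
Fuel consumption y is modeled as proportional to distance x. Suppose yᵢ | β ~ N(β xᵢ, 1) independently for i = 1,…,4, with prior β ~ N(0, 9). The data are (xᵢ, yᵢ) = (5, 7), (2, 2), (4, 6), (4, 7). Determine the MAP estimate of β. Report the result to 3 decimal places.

log p(β | y) = −Σ(yᵢ − βxᵢ)²/(2·1) − β²/(2·9) + const.
Setting the derivative to zero: Σxᵢ(yᵢ − βxᵢ)/1 − β/9 = 0, so β = Σxᵢyᵢ / (Σxᵢ² + σ²/τ²).
Σxᵢyᵢ = 5·7 + 2·2 + 4·6 + 4·7 = 91; Σxᵢ² = 61; σ²/τ² = 1/9.
β̂_MAP = 91 / (61 + 1/9) = 91/(550/9) = 819/550 ≈ 1.489.

β̂_MAP = 1.489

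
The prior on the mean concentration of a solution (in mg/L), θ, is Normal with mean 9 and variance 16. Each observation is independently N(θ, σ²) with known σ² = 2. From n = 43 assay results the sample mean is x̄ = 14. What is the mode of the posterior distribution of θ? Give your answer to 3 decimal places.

n = 43, x̄ = 14.
For a Normal prior and Normal likelihood with known variance, the posterior is Normal; its mode equals its mean, the precision-weighted average.
Prior precision 1/σ₀² = 1/16 = 0.0625; data precision n/σ² = 43/2 = 21.5.
θ̂ = (0.0625·9 + 21.5·14) / (0.0625 + 21.5) = 301.5625/21.5625 = 965/69 ≈ 13.986.

θ̂_MAP = 13.986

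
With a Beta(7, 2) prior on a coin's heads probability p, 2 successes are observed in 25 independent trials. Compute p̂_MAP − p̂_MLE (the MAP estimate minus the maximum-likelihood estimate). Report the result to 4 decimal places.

Posterior is Beta(9, 25); MAP = (9−1)/(34−2) = 8/32 ≈ 0.25000.
MLE ignores the prior: p̂_MLE = k/n = 2/25 ≈ 0.08000.
Difference = 8/32 − 2/25 = 17/100 ≈ 0.1700.

MAP − MLE = 0.1700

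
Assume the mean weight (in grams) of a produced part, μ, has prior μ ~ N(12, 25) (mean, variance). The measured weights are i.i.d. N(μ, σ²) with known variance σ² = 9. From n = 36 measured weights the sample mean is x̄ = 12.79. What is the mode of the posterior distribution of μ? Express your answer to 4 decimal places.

n = 36, x̄ = 12.79.
For a Normal prior and Normal likelihood with known variance, the posterior is Normal; its mode equals its mean, the precision-weighted average.
Prior precision 1/σ₀² = 1/25 = 0.04; data precision n/σ² = 36/9 = 4.
μ̂ = (0.04·12 + 4·12.79) / (0.04 + 4) = 51.64/4.04 = 1291/101 ≈ 12.7822.

μ̂_MAP = 12.7822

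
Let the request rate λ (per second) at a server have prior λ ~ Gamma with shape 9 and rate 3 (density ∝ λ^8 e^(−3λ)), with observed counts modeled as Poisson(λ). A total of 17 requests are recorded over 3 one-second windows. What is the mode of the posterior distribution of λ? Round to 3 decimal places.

λ̂_MAP = 4.167

Σxᵢ = 17, n = 3.
Posterior ∝ λ^8e^(−3λ) · λ^17e^(−3λ) = λ^25e^(−6λ), i.e. Gamma(shape=26, rate=6).
The mode of a Gamma(a, b) with a ≥ 1 (shape–rate) is (a−1)/b = 25/6 ≈ 4.167.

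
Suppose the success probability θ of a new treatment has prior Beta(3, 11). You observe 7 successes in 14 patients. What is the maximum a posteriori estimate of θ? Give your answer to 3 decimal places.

Prior: Beta(3, 11).
Data: 7 successes in 14 trials. The binomial likelihood contributes θ^7(1−θ)^7, so the posterior is Beta(3+7, 11+7) = Beta(10, 18).
For Beta(a, b) with a, b > 1 the mode is (a−1)/(a+b−2) = 9/26 ≈ 0.346.

θ̂_MAP = 0.346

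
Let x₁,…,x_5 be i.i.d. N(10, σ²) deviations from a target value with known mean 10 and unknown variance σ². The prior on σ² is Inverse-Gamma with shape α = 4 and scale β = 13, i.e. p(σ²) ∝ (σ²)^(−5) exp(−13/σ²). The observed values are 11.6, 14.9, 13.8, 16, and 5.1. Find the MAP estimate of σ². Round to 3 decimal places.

σ̂²_MAP = 8.468

Sum of squared deviations about the known mean: SS = (11.6−10)² + (14.9−10)² + (13.8−10)² + (16−10)² + (5.1−10)² = 101.02.
The Normal likelihood contributes (σ²)^(−n/2) exp(−SS/(2σ²)), so the posterior is Inverse-Gamma(α + n/2, β + SS/2) = Inverse-Gamma(6.5, 63.51).
The mode of Inverse-Gamma(a, b) is b/(a+1) = 63.51/7.5 ≈ 8.468.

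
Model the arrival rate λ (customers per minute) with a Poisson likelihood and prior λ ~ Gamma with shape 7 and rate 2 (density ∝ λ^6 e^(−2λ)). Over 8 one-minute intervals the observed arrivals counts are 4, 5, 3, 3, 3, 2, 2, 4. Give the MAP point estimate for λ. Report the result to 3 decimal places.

Σxᵢ = 4+5+3+3+3+2+2+4 = 26, with n = 8.
Posterior ∝ λ^6e^(−2λ) · λ^26e^(−8λ) = λ^32e^(−10λ), i.e. Gamma(shape=33, rate=10).
The mode of a Gamma(a, b) with a ≥ 1 (shape–rate) is (a−1)/b = 32/10 ≈ 3.200.

λ̂_MAP = 3.200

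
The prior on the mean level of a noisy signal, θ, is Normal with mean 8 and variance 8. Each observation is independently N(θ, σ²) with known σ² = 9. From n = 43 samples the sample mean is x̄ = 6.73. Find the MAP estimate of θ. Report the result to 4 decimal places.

θ̂_MAP = 6.7624

n = 43, x̄ = 6.73.
For a Normal prior and Normal likelihood with known variance, the posterior is Normal; its mode equals its mean, the precision-weighted average.
Prior precision 1/σ₀² = 1/8 = 0.125; data precision n/σ² = 43/9.
θ̂ = (0.125·8 + (43/9)·6.73) / (0.125 + 43/9) = (29839/900)/(353/72) = 59678/8825 ≈ 6.7624.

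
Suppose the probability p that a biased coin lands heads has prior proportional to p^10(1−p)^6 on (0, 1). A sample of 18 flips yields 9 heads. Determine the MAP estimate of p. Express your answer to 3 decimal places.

The prior density ∝ p^10(1−p)^6 is the kernel of Beta(11, 7).
Data: 9 successes in 18 trials. The binomial likelihood contributes p^9(1−p)^9, so the posterior is Beta(11+9, 7+9) = Beta(20, 16).
For Beta(a, b) with a, b > 1 the mode is (a−1)/(a+b−2) = 19/34 ≈ 0.559.

p̂_MAP = 0.559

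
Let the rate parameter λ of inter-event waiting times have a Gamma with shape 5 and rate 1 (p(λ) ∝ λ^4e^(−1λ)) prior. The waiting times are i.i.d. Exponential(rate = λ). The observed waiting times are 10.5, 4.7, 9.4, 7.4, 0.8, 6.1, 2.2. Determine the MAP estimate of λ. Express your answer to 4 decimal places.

λ̂_MAP = 0.2613

The Exponential(rate=λ) likelihood is ∝ λ^n e^(−λΣtᵢ). Here n = 7 and Σtᵢ = 10.5 + 4.7 + 9.4 + 7.4 + 0.8 + 6.1 + 2.2 = 41.1.
Posterior ∝ λ^4e^(−1λ) · λ^7e^(−41.1λ) = λ^11e^(−42.1λ), i.e. Gamma(12, 42.1).
Mode = (a−1)/b = 11/42.1 ≈ 0.2613.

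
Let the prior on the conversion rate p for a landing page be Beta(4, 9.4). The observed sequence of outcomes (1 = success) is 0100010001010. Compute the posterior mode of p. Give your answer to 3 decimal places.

p̂_MAP = 0.287

Prior: Beta(4, 9.4).
Data: 4 successes in 13 trials (from the sequence). The binomial likelihood contributes p^4(1−p)^9, so the posterior is Beta(4+4, 9.4+9) = Beta(8, 18.4).
For Beta(a, b) with a, b > 1 the mode is (a−1)/(a+b−2) = 7/24.4 ≈ 0.287.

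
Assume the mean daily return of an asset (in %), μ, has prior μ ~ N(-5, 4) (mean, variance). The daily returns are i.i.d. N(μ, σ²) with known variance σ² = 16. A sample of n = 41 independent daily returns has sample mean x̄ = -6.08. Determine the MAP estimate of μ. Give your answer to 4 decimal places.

n = 41, x̄ = -6.08.
For a Normal prior and Normal likelihood with known variance, the posterior is Normal; its mode equals its mean, the precision-weighted average.
Prior precision 1/σ₀² = 1/4 = 0.25; data precision n/σ² = 41/16 = 2.5625.
μ̂ = (0.25·(-5) + 2.5625·(-6.08)) / (0.25 + 2.5625) = (-16.83)/2.8125 = -5.9840.

μ̂_MAP = -5.9840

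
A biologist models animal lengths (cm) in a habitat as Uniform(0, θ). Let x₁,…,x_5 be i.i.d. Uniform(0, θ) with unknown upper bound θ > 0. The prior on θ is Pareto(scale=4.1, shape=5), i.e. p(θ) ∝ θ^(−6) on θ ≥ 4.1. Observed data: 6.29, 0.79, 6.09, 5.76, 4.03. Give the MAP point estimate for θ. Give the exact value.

θ̂_MAP = 6.29

The Uniform(0, θ) likelihood is θ^(−n) for θ ≥ max(xᵢ), zero otherwise. Here max(xᵢ) = 6.29.
Posterior ∝ θ^(−6) · θ^(−5) = θ^(−11) on θ ≥ max(4.1, 6.29) = 6.29.
This density is strictly decreasing in θ, so the posterior mode lies at the lower boundary of the support.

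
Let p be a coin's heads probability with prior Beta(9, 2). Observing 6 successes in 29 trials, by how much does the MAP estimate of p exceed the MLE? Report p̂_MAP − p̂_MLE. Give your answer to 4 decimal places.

Posterior is Beta(15, 25); MAP = (15−1)/(40−2) = 14/38 ≈ 0.36842.
MLE ignores the prior: p̂_MLE = k/n = 6/29 ≈ 0.20690.
Difference = 14/38 − 6/29 = 89/551 ≈ 0.1615.

MAP − MLE = 0.1615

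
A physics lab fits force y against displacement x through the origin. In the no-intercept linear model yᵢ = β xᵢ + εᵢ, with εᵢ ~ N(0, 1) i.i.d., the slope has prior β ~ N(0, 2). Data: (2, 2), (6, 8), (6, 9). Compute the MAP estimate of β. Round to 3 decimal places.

log p(β | y) = −Σ(yᵢ − βxᵢ)²/(2·1) − β²/(2·2) + const.
Setting the derivative to zero: Σxᵢ(yᵢ − βxᵢ)/1 − β/2 = 0, so β = Σxᵢyᵢ / (Σxᵢ² + σ²/τ²).
Σxᵢyᵢ = 2·2 + 6·8 + 6·9 = 106; Σxᵢ² = 76; σ²/τ² = 0.5.
β̂_MAP = 106 / (76 + 0.5) = 106/76.5 ≈ 1.386.

β̂_MAP = 1.386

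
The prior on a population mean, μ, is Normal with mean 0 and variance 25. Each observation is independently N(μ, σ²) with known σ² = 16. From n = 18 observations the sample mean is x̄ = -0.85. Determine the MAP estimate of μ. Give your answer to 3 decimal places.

n = 18, x̄ = -0.85.
For a Normal prior and Normal likelihood with known variance, the posterior is Normal; its mode equals its mean, the precision-weighted average.
Prior precision 1/σ₀² = 1/25 = 0.04; data precision n/σ² = 18/16 = 1.125.
μ̂ = (0.04·0 + 1.125·(-0.85)) / (0.04 + 1.125) = (-0.95625)/1.165 = -765/932 ≈ -0.821.

μ̂_MAP = -0.821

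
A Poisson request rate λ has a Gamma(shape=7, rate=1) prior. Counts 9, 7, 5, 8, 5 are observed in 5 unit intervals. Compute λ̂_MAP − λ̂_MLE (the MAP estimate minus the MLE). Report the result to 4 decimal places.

Σxᵢ = 34. Posterior is Gamma(41, 6); MAP = (41−1)/6 = 40/6 ≈ 6.66667.
MLE = x̄ = 34/5 ≈ 6.80000.
Difference = 40/6 − 34/5 = -2/15 ≈ -0.1333.

MAP − MLE = -0.1333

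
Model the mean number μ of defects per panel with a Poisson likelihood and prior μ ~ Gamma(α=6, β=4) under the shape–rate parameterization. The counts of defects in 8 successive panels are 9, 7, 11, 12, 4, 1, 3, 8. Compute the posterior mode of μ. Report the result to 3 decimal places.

μ̂_MAP = 5.000

Σxᵢ = 9+7+11+12+4+1+3+8 = 55, with n = 8.
Posterior ∝ μ^5e^(−4μ) · μ^55e^(−8μ) = μ^60e^(−12μ), i.e. Gamma(shape=61, rate=12).
The mode of a Gamma(a, b) with a ≥ 1 (shape–rate) is (a−1)/b = 60/12 ≈ 5.000.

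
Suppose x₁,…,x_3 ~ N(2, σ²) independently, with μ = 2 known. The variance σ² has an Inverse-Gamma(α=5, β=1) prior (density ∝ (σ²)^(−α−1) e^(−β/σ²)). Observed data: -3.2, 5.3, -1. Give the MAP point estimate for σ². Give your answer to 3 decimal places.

Sum of squared deviations about the known mean: SS = (-3.2−2)² + (5.3−2)² + (-1−2)² = 46.93.
The Normal likelihood contributes (σ²)^(−n/2) exp(−SS/(2σ²)), so the posterior is Inverse-Gamma(α + n/2, β + SS/2) = Inverse-Gamma(6.5, 24.465).
The mode of Inverse-Gamma(a, b) is b/(a+1) = 24.465/7.5 ≈ 3.262.

σ̂²_MAP = 3.262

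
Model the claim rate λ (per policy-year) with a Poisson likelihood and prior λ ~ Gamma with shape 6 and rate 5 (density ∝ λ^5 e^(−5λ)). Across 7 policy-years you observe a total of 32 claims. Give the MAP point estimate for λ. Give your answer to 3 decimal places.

λ̂_MAP = 3.083

Σxᵢ = 32, n = 7.
Posterior ∝ λ^5e^(−5λ) · λ^32e^(−7λ) = λ^37e^(−12λ), i.e. Gamma(shape=38, rate=12).
The mode of a Gamma(a, b) with a ≥ 1 (shape–rate) is (a−1)/b = 37/12 ≈ 3.083.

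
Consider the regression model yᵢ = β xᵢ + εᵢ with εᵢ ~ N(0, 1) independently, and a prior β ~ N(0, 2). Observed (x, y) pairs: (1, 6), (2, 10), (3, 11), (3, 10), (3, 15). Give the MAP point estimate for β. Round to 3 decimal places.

β̂_MAP = 4.123

log p(β | y) = −Σ(yᵢ − βxᵢ)²/(2·1) − β²/(2·2) + const.
Setting the derivative to zero: Σxᵢ(yᵢ − βxᵢ)/1 − β/2 = 0, so β = Σxᵢyᵢ / (Σxᵢ² + σ²/τ²).
Σxᵢyᵢ = 1·6 + 2·10 + 3·11 + 3·10 + 3·15 = 134; Σxᵢ² = 32; σ²/τ² = 0.5.
β̂_MAP = 134 / (32 + 0.5) = 134/32.5 ≈ 4.123.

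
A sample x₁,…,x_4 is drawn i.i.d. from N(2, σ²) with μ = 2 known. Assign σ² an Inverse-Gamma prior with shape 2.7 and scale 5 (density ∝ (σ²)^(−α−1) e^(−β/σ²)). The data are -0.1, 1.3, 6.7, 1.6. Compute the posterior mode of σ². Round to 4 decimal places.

Sum of squared deviations about the known mean: SS = (-0.1−2)² + (1.3−2)² + (6.7−2)² + (1.6−2)² = 27.15.
The Normal likelihood contributes (σ²)^(−n/2) exp(−SS/(2σ²)), so the posterior is Inverse-Gamma(α + n/2, β + SS/2) = Inverse-Gamma(4.7, 18.575).
The mode of Inverse-Gamma(a, b) is b/(a+1) = 18.575/5.7 ≈ 3.2588.

σ̂²_MAP = 3.2588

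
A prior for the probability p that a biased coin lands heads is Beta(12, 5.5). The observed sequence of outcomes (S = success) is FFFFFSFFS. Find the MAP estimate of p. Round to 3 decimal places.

p̂_MAP = 0.531

Prior: Beta(12, 5.5).
Data: 2 successes in 9 trials (from the sequence). The binomial likelihood contributes p^2(1−p)^7, so the posterior is Beta(12+2, 5.5+7) = Beta(14, 12.5).
For Beta(a, b) with a, b > 1 the mode is (a−1)/(a+b−2) = 13/24.5 ≈ 0.531.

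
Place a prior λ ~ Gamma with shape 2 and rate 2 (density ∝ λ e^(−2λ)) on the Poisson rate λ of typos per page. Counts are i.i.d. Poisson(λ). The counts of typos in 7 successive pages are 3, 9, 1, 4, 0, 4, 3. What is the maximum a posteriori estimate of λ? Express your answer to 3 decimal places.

λ̂_MAP = 2.778

Σxᵢ = 3+9+1+4+0+4+3 = 24, with n = 7.
Posterior ∝ λe^(−2λ) · λ^24e^(−7λ) = λ^25e^(−9λ), i.e. Gamma(shape=26, rate=9).
The mode of a Gamma(a, b) with a ≥ 1 (shape–rate) is (a−1)/b = 25/9 ≈ 2.778.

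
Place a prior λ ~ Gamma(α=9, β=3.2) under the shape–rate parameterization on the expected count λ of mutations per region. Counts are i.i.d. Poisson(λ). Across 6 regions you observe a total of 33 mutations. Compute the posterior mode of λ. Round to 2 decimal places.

λ̂_MAP = 4.46

Σxᵢ = 33, n = 6.
Posterior ∝ λ^8e^(−3.2λ) · λ^33e^(−6λ) = λ^41e^(−9.2λ), i.e. Gamma(shape=42, rate=9.2).
The mode of a Gamma(a, b) with a ≥ 1 (shape–rate) is (a−1)/b = 41/9.2 ≈ 4.46.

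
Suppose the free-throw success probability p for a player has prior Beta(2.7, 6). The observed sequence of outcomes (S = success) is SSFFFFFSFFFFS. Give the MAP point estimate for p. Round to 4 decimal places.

p̂_MAP = 0.2893

Prior: Beta(2.7, 6).
Data: 4 successes in 13 trials (from the sequence). The binomial likelihood contributes p^4(1−p)^9, so the posterior is Beta(2.7+4, 6+9) = Beta(6.7, 15).
For Beta(a, b) with a, b > 1 the mode is (a−1)/(a+b−2) = 5.7/19.7 ≈ 0.2893.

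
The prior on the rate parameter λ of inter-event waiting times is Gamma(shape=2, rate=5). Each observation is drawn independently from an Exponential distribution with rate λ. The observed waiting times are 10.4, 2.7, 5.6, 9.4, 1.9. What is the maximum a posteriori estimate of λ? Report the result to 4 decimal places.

The Exponential(rate=λ) likelihood is ∝ λ^n e^(−λΣtᵢ). Here n = 5 and Σtᵢ = 10.4 + 2.7 + 5.6 + 9.4 + 1.9 = 30.
Posterior ∝ λe^(−5λ) · λ^5e^(−30λ) = λ^6e^(−35λ), i.e. Gamma(7, 35).
Mode = (a−1)/b = 6/35 ≈ 0.1714.

λ̂_MAP = 0.1714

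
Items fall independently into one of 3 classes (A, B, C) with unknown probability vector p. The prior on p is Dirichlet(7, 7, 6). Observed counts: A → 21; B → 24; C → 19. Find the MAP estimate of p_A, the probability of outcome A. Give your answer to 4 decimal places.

MAP estimate of p_A = 0.3333

The posterior is Dirichlet(αᵢ + nᵢ) = Dirichlet(28, 31, 25).
For a Dirichlet(a₁,…,a_K) with all aᵢ > 1, the mode has j-th component (aⱼ − 1)/(Σaᵢ − K).
Here Σaᵢ = 84 and K = 3, so p_A = (28 − 1)/(84 − 3) = 27/81 ≈ 0.3333.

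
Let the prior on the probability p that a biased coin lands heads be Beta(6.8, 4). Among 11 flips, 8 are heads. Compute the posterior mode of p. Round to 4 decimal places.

p̂_MAP = 0.6970

Prior: Beta(6.8, 4).
Data: 8 successes in 11 trials. The binomial likelihood contributes p^8(1−p)^3, so the posterior is Beta(6.8+8, 4+3) = Beta(14.8, 7).
For Beta(a, b) with a, b > 1 the mode is (a−1)/(a+b−2) = 13.8/19.8 ≈ 0.6970.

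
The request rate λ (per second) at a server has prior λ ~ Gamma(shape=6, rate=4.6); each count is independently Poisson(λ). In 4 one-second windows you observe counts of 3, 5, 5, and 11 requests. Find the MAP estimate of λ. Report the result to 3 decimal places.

Σxᵢ = 3+5+5+11 = 24, with n = 4.
Posterior ∝ λ^5e^(−4.6λ) · λ^24e^(−4λ) = λ^29e^(−8.6λ), i.e. Gamma(shape=30, rate=8.6).
The mode of a Gamma(a, b) with a ≥ 1 (shape–rate) is (a−1)/b = 29/8.6 ≈ 3.372.

λ̂_MAP = 3.372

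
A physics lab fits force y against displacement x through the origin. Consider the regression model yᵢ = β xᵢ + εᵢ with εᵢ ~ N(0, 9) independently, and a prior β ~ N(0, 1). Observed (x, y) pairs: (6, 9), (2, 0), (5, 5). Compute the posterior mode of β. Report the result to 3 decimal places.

β̂_MAP = 1.068

log p(β | y) = −Σ(yᵢ − βxᵢ)²/(2·9) − β²/(2·1) + const.
Setting the derivative to zero: Σxᵢ(yᵢ − βxᵢ)/9 − β/1 = 0, so β = Σxᵢyᵢ / (Σxᵢ² + σ²/τ²).
Σxᵢyᵢ = 6·9 + 2·0 + 5·5 = 79; Σxᵢ² = 65; σ²/τ² = 9.
β̂_MAP = 79 / (65 + 9) = 79/74 ≈ 1.068.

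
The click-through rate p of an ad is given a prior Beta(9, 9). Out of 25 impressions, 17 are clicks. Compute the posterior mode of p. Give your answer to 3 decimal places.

Prior: Beta(9, 9).
Data: 17 successes in 25 trials. The binomial likelihood contributes p^17(1−p)^8, so the posterior is Beta(9+17, 9+8) = Beta(26, 17).
For Beta(a, b) with a, b > 1 the mode is (a−1)/(a+b−2) = 25/41 ≈ 0.610.

p̂_MAP = 0.610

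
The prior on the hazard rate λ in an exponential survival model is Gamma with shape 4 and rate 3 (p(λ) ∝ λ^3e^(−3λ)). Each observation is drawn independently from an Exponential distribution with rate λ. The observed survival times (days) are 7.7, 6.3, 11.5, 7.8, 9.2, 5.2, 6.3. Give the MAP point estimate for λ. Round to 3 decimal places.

The Exponential(rate=λ) likelihood is ∝ λ^n e^(−λΣtᵢ). Here n = 7 and Σtᵢ = 7.7 + 6.3 + 11.5 + 7.8 + 9.2 + 5.2 + 6.3 = 54.
Posterior ∝ λ^3e^(−3λ) · λ^7e^(−54λ) = λ^10e^(−57λ), i.e. Gamma(11, 57).
Mode = (a−1)/b = 10/57 ≈ 0.175.

λ̂_MAP = 0.175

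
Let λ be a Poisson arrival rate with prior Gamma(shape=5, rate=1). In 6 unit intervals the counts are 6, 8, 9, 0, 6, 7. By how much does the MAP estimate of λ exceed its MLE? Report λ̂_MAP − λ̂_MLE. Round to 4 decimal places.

Σxᵢ = 36. Posterior is Gamma(41, 7); MAP = (41−1)/7 = 40/7 ≈ 5.71429.
MLE = x̄ = 36/6 ≈ 6.00000.
Difference = 40/7 − 36/6 = -2/7 ≈ -0.2857.

MAP − MLE = -0.2857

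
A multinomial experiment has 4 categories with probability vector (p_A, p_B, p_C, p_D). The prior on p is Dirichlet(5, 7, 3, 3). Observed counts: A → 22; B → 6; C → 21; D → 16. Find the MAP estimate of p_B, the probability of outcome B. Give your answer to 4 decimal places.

The posterior is Dirichlet(αᵢ + nᵢ) = Dirichlet(27, 13, 24, 19).
For a Dirichlet(a₁,…,a_K) with all aᵢ > 1, the mode has j-th component (aⱼ − 1)/(Σaᵢ − K).
Here Σaᵢ = 83 and K = 4, so p_B = (13 − 1)/(83 − 4) = 12/79 ≈ 0.1519.

MAP estimate of p_B = 0.1519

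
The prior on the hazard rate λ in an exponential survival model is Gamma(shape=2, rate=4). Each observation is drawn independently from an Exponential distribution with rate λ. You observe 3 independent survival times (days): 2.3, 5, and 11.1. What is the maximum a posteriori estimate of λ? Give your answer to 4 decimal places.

λ̂_MAP = 0.1786

The Exponential(rate=λ) likelihood is ∝ λ^n e^(−λΣtᵢ). Here n = 3 and Σtᵢ = 2.3 + 5 + 11.1 = 18.4.
Posterior ∝ λe^(−4λ) · λ^3e^(−18.4λ) = λ^4e^(−22.4λ), i.e. Gamma(5, 22.4).
Mode = (a−1)/b = 4/22.4 ≈ 0.1786.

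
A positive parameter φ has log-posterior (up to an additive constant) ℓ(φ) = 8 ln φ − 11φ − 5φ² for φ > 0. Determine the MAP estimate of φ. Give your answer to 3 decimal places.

ℓ'(φ) = 8/φ − 11 − 10φ. Setting this to zero and multiplying by φ: 10φ² + 11φ − 8 = 0.
φ = (−11 + √(11² + 4·10·8)) / (2·10) = (−11 + √441) / 20 = (−11 + 21)/20 = 1/2.
ℓ''(φ) = −8/φ² − 10 < 0, confirming a maximum.

φ̂_MAP = 0.500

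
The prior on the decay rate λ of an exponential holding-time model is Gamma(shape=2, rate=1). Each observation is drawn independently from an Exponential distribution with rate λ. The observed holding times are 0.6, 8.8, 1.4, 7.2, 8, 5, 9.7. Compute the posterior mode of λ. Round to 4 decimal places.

The Exponential(rate=λ) likelihood is ∝ λ^n e^(−λΣtᵢ). Here n = 7 and Σtᵢ = 0.6 + 8.8 + 1.4 + 7.2 + 8 + 5 + 9.7 = 40.7.
Posterior ∝ λe^(−1λ) · λ^7e^(−40.7λ) = λ^8e^(−41.7λ), i.e. Gamma(9, 41.7).
Mode = (a−1)/b = 8/41.7 ≈ 0.1918.

λ̂_MAP = 0.1918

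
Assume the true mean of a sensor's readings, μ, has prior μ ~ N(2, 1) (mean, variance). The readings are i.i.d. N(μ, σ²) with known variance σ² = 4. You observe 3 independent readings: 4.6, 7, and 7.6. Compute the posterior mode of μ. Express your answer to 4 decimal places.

n = 3; x̄ = (4.6 + 7 + 7.6)/3 = 19.2/3 = 6.4.
For a Normal prior and Normal likelihood with known variance, the posterior is Normal; its mode equals its mean, the precision-weighted average.
Prior precision 1/σ₀² = 1/1 = 1; data precision n/σ² = 3/4 = 0.75.
μ̂ = (1·2 + 0.75·6.4) / (1 + 0.75) = 6.8/1.75 = 136/35 ≈ 3.8857.

μ̂_MAP = 3.8857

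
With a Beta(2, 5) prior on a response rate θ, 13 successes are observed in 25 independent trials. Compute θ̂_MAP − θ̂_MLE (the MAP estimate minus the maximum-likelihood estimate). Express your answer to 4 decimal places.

Posterior is Beta(15, 17); MAP = (15−1)/(32−2) = 14/30 ≈ 0.46667.
MLE ignores the prior: θ̂_MLE = k/n = 13/25 ≈ 0.52000.
Difference = 14/30 − 13/25 = -4/75 ≈ -0.0533.

MAP − MLE = -0.0533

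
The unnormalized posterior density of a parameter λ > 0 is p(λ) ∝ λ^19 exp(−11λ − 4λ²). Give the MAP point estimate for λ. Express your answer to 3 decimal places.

ℓ'(λ) = 19/λ − 11 − 8λ. Setting this to zero and multiplying by λ: 8λ² + 11λ − 19 = 0.
λ = (−11 + √(11² + 4·8·19)) / (2·8) = (−11 + √729) / 16 = (−11 + 27)/16 = 1.
ℓ''(λ) = −19/λ² − 8 < 0, confirming a maximum.

λ̂_MAP = 1.000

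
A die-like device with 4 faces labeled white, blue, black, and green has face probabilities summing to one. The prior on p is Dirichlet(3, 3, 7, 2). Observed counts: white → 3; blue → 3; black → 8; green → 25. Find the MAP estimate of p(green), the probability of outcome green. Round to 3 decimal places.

MAP estimate of p(green) = 0.520

The posterior is Dirichlet(αᵢ + nᵢ) = Dirichlet(6, 6, 15, 27).
For a Dirichlet(a₁,…,a_K) with all aᵢ > 1, the mode has j-th component (aⱼ − 1)/(Σaᵢ − K).
Here Σaᵢ = 54 and K = 4, so p(green) = (27 − 1)/(54 − 4) = 26/50 ≈ 0.520.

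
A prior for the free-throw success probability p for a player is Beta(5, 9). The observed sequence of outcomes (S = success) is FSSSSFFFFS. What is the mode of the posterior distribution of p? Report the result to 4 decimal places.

p̂_MAP = 0.4091

Prior: Beta(5, 9).
Data: 5 successes in 10 trials (from the sequence). The binomial likelihood contributes p^5(1−p)^5, so the posterior is Beta(5+5, 9+5) = Beta(10, 14).
For Beta(a, b) with a, b > 1 the mode is (a−1)/(a+b−2) = 9/22 ≈ 0.4091.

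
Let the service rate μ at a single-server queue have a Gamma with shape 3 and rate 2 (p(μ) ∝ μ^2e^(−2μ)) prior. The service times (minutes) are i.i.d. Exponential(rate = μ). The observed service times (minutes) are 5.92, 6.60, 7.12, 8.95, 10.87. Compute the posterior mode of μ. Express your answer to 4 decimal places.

μ̂_MAP = 0.1688

The Exponential(rate=μ) likelihood is ∝ μ^n e^(−μΣtᵢ). Here n = 5 and Σtᵢ = 5.92 + 6.60 + 7.12 + 8.95 + 10.87 = 39.46.
Posterior ∝ μ^2e^(−2μ) · μ^5e^(−39.46μ) = μ^7e^(−41.46μ), i.e. Gamma(8, 41.46).
Mode = (a−1)/b = 7/41.46 ≈ 0.1688.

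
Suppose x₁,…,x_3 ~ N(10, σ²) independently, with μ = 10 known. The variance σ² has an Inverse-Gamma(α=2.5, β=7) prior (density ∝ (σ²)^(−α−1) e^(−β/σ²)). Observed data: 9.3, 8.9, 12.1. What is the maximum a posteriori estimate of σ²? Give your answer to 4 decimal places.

Sum of squared deviations about the known mean: SS = (9.3−10)² + (8.9−10)² + (12.1−10)² = 6.11.
The Normal likelihood contributes (σ²)^(−n/2) exp(−SS/(2σ²)), so the posterior is Inverse-Gamma(α + n/2, β + SS/2) = Inverse-Gamma(4, 10.055).
The mode of Inverse-Gamma(a, b) is b/(a+1) = 10.055/5 ≈ 2.0110.

σ̂²_MAP = 2.0110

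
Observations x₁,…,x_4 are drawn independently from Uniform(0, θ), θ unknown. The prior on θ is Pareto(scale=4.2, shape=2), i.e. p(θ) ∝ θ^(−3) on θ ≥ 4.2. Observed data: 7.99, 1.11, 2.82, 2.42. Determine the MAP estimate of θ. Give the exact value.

The Uniform(0, θ) likelihood is θ^(−n) for θ ≥ max(xᵢ), zero otherwise. Here max(xᵢ) = 7.99.
Posterior ∝ θ^(−3) · θ^(−4) = θ^(−7) on θ ≥ max(4.2, 7.99) = 7.99.
This density is strictly decreasing in θ, so the posterior mode lies at the lower boundary of the support.

θ̂_MAP = 7.99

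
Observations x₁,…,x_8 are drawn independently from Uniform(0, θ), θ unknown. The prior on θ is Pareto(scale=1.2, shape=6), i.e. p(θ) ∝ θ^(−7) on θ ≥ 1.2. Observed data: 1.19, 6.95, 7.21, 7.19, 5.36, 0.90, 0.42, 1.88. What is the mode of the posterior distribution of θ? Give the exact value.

θ̂_MAP = 7.21

The Uniform(0, θ) likelihood is θ^(−n) for θ ≥ max(xᵢ), zero otherwise. Here max(xᵢ) = 7.21.
Posterior ∝ θ^(−7) · θ^(−8) = θ^(−15) on θ ≥ max(1.2, 7.21) = 7.21.
This density is strictly decreasing in θ, so the posterior mode lies at the lower boundary of the support.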